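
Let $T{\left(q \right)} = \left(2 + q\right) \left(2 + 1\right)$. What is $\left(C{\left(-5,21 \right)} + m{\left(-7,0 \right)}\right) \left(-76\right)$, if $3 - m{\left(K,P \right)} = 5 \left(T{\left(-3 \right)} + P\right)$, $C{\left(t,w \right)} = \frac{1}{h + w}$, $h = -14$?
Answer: $- \frac{9652}{7} \approx -1378.9$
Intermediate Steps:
$T{\left(q \right)} = 6 + 3 q$ ($T{\left(q \right)} = \left(2 + q\right) 3 = 6 + 3 q$)
$C{\left(t,w \right)} = \frac{1}{-14 + w}$
$m{\left(K,P \right)} = 18 - 5 P$ ($m{\left(K,P \right)} = 3 - 5 \left(\left(6 + 3 \left(-3\right)\right) + P\right) = 3 - 5 \left(\left(6 - 9\right) + P\right) = 3 - 5 \left(-3 + P\right) = 3 - \left(-15 + 5 P\right) = 18 - 5 P$)
$\left(C{\left(-5,21 \right)} + m{\left(-7,0 \right)}\right) \left(-76\right) = \left(\frac{1}{-14 + 21} + \left(18 - 0\right)\right) \left(-76\right) = \left(\frac{1}{7} + \left(18 + 0\right)\right) \left(-76\right) = \left(\frac{1}{7} + 18\right) \left(-76\right) = \frac{127}{7} \left(-76\right) = - \frac{9652}{7}$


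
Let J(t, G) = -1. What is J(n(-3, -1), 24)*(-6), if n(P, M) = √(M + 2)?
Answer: 6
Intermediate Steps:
n(P, M) = √(2 + M)
J(n(-3, -1), 24)*(-6) = -1*(-6) = 6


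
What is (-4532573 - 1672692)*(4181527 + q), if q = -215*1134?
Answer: -24434577480005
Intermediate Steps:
q = -243810
(-4532573 - 1672692)*(4181527 + q) = (-4532573 - 1672692)*(4181527 - 243810) = -6205265*3937717 = -24434577480005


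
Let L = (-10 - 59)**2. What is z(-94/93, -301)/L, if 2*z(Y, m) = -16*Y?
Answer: 752/442773 ≈ 0.0016984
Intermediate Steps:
z(Y, m) = -8*Y (z(Y, m) = (-16*Y)/2 = -8*Y)
L = 4761 (L = (-69)**2 = 4761)
z(-94/93, -301)/L = -(-752)/93/4761 = -(-752)/93*(1/4761) = -8*(-94/93)*(1/4761) = (752/93)*(1/4761) = 752/442773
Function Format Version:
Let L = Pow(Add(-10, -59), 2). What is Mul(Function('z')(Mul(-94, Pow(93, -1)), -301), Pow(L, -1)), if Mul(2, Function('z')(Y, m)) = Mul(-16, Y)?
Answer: Rational(752, 442773) ≈ 0.0016984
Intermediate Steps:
Function('z')(Y, m) = Mul(-8, Y) (Function('z')(Y, m) = Mul(Rational(1, 2), Mul(-16, Y)) = Mul(-8, Y))
L = 4761 (L = Pow(-69, 2) = 4761)
Mul(Function('z')(Mul(-94, Pow(93, -1)), -301), Pow(L, -1)) = Mul(Mul(-8, Mul(-94, Pow(93, -1))), Pow(4761, -1)) = Mul(Mul(-8, Mul(-94, Rational(1, 93))), Rational(1, 4761)) = Mul(Mul(-8, Rational(-94, 93)), Rational(1, 4761)) = Mul(Rational(752, 93), Rational(1, 4761)) = Rational(752, 442773)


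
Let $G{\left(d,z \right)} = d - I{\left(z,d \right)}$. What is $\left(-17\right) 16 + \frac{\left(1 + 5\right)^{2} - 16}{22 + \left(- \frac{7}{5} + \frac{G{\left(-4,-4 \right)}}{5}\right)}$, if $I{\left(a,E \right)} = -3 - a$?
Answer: $- \frac{13278}{49} \approx -270.98$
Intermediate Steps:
$G{\left(d,z \right)} = 3 + d + z$ ($G{\left(d,z \right)} = d - \left(-3 - z\right) = d + \left(3 + z\right) = 3 + d + z$)
$\left(-17\right) 16 + \frac{\left(1 + 5\right)^{2} - 16}{22 + \left(- \frac{7}{5} + \frac{G{\left(-4,-4 \right)}}{5}\right)} = \left(-17\right) 16 + \frac{\left(1 + 5\right)^{2} - 16}{22 - \left(\frac{7}{5} - \frac{3 - 4 - 4}{5}\right)} = -272 + \frac{6^{2} - 16}{22 - \frac{12}{5}} = -272 + \frac{36 - 16}{22 - \frac{12}{5}} = -272 + \frac{20}{22 - \frac{12}{5}} = -272 + \frac{20}{\frac{98}{5}} = -272 + 20 \cdot \frac{5}{98} = -272 + \frac{50}{49} = - \frac{13278}{49}$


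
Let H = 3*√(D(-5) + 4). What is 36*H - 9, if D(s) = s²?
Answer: -9 + 108*√29 ≈ 572.60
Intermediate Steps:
H = 3*√29 (H = 3*√((-5)² + 4) = 3*√(25 + 4) = 3*√29 ≈ 16.155)
36*H - 9 = 36*(3*√29) - 9 = 108*√29 - 9 = -9 + 108*√29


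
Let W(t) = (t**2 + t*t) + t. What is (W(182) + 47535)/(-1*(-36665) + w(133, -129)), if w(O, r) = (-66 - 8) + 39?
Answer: 22793/7326 ≈ 3.1112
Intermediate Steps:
w(O, r) = -35 (w(O, r) = -74 + 39 = -35)
W(t) = t + 2*t**2 (W(t) = (t**2 + t**2) + t = 2*t**2 + t = t + 2*t**2)
(W(182) + 47535)/(-1*(-36665) + w(133, -129)) = (182*(1 + 2*182) + 47535)/(-1*(-36665) - 35) = (182*(1 + 364) + 47535)/(36665 - 35) = (182*365 + 47535)/36630 = (66430 + 47535)*(1/36630) = 113965*(1/36630) = 22793/7326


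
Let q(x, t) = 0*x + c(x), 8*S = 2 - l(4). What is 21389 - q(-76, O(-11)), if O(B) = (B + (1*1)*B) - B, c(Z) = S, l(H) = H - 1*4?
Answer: 85555/4 ≈ 21389.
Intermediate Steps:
l(H) = -4 + H (l(H) = H - 4 = -4 + H)
S = ¼ (S = (2 - (-4 + 4))/8 = (2 - 1*0)/8 = (2 + 0)/8 = (⅛)*2 = ¼ ≈ 0.25000)
c(Z) = ¼
O(B) = B (O(B) = (B + 1*B) - B = (B + B) - B = 2*B - B = B)
q(x, t) = ¼ (q(x, t) = 0*x + ¼ = 0 + ¼ = ¼)
21389 - q(-76, O(-11)) = 21389 - 1*¼ = 21389 - ¼ = 85555/4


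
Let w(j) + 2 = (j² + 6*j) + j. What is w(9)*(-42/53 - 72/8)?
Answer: -73698/53 ≈ -1390.5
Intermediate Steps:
w(j) = -2 + j² + 7*j (w(j) = -2 + ((j² + 6*j) + j) = -2 + (j² + 7*j) = -2 + j² + 7*j)
w(9)*(-42/53 - 72/8) = (-2 + 9² + 7*9)*(-42/53 - 72/8) = (-2 + 81 + 63)*(-42*1/53 - 72*⅛) = 142*(-42/53 - 9) = 142*(-519/53) = -73698/53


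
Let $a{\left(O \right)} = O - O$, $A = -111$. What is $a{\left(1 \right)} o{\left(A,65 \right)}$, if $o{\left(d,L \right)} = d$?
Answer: $0$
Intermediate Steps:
$a{\left(O \right)} = 0$
$a{\left(1 \right)} o{\left(A,65 \right)} = 0 \left(-111\right) = 0$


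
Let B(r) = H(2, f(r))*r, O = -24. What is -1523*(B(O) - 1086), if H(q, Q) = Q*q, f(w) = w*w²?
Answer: -1008935718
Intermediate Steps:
f(w) = w³
B(r) = 2*r⁴ (B(r) = (r³*2)*r = (2*r³)*r = 2*r⁴)
-1523*(B(O) - 1086) = -1523*(2*(-24)⁴ - 1086) = -1523*(2*331776 - 1086) = -1523*(663552 - 1086) = -1523*662466 = -1008935718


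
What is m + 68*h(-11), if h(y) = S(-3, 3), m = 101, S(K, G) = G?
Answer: 305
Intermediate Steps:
h(y) = 3
m + 68*h(-11) = 101 + 68*3 = 101 + 204 = 305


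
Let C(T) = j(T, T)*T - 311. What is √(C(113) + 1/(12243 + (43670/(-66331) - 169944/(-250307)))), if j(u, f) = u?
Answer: 3*√57195526018788449360964989272715/203272261661705 ≈ 111.62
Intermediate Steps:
C(T) = -311 + T² (C(T) = T*T - 311 = T² - 311 = -311 + T²)
√(C(113) + 1/(12243 + (43670/(-66331) - 169944/(-250307)))) = √((-311 + 113²) + 1/(12243 + (43670/(-66331) - 169944/(-250307)))) = √((-311 + 12769) + 1/(12243 + (43670*(-1/66331) - 169944*(-1/250307)))) = √(12458 + 1/(12243 + (-43670/66331 + 169944/250307))) = √(12458 + 1/(12243 + 341648774/16603113617)) = √(12458 + 1/(203272261661705/16603113617)) = √(12458 + 16603113617/203272261661705) = √(2532365852384634507/203272261661705) = 3*√57195526018788449360964989272715/203272261661705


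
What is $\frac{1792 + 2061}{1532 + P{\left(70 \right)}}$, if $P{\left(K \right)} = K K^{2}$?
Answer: $\frac{3853}{344532} \approx 0.011183$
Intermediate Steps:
$P{\left(K \right)} = K^{3}$
$\frac{1792 + 2061}{1532 + P{\left(70 \right)}} = \frac{1792 + 2061}{1532 + 70^{3}} = \frac{3853}{1532 + 343000} = \frac{3853}{344532}$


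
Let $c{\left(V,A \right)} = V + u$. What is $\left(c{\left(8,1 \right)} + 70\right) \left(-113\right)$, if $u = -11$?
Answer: $-7571$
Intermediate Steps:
$c{\left(V,A \right)} = -11 + V$ ($c{\left(V,A \right)} = V - 11 = -11 + V$)
$\left(c{\left(8,1 \right)} + 70\right) \left(-113\right) = \left(\left(-11 + 8\right) + 70\right) \left(-113\right) = \left(-3 + 70\right) \left(-113\right) = 67 \left(-113\right) = -7571$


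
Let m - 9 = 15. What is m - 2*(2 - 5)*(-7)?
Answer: -18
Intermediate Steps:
m = 24 (m = 9 + 15 = 24)
m - 2*(2 - 5)*(-7) = 24 - 2*(2 - 5)*(-7) = 24 - 2*(-3)*(-7) = 24 + 6*(-7) = 24 - 42 = -18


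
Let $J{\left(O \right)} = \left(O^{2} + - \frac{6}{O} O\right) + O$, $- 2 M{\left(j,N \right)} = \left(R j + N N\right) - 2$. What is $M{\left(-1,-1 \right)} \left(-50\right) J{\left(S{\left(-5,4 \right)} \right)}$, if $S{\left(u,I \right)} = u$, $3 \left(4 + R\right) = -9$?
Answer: $2100$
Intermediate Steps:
$R = -7$ ($R = -4 + \frac{1}{3} \left(-9\right) = -4 - 3 = -7$)
$M{\left(j,N \right)} = 1 - \frac{N^{2}}{2} + \frac{7 j}{2}$ ($M{\left(j,N \right)} = - \frac{\left(- 7 j + N N\right) - 2}{2} = - \frac{\left(- 7 j + N^{2}\right) - 2}{2} = - \frac{\left(N^{2} - 7 j\right) - 2}{2} = - \frac{-2 + N^{2} - 7 j}{2} = 1 - \frac{N^{2}}{2} + \frac{7 j}{2}$)
$J{\left(O \right)} = -6 + O + O^{2}$ ($J{\left(O \right)} = \left(O^{2} - 6\right) + O = \left(-6 + O^{2}\right) + O = -6 + O + O^{2}$)
$M{\left(-1,-1 \right)} \left(-50\right) J{\left(S{\left(-5,4 \right)} \right)} = \left(1 - \frac{\left(-1\right)^{2}}{2} + \frac{7}{2} \left(-1\right)\right) \left(-50\right) \left(-6 - 5 + \left(-5\right)^{2}\right) = \left(1 - \frac{1}{2} - \frac{7}{2}\right) \left(-50\right) \left(-6 - 5 + 25\right) = \left(1 - \frac{1}{2} - \frac{7}{2}\right) \left(-50\right) 14 = \left(-3\right) \left(-50\right) 14 = 150 \cdot 14 = 2100$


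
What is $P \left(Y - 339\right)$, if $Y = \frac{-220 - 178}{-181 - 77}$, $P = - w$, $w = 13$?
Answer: $\frac{565916}{129} \approx 4386.9$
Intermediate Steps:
$P = -13$ ($P = \left(-1\right) 13 = -13$)
$Y = \frac{199}{129}$ ($Y = - \frac{398}{-258} = \left(-398\right) \left(- \frac{1}{258}\right) = \frac{199}{129} \approx 1.5426$)
$P \left(Y - 339\right) = - 13 \left(\frac{199}{129} - 339\right) = \left(-13\right) \left(- \frac{43532}{129}\right) = \frac{565916}{129}$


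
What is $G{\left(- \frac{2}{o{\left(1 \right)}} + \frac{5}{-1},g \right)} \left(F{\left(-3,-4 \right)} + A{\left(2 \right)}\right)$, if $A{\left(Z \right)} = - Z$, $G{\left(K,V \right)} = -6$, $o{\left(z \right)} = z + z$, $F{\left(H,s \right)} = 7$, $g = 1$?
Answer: $-30$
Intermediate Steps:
$o{\left(z \right)} = 2 z$
$G{\left(- \frac{2}{o{\left(1 \right)}} + \frac{5}{-1},g \right)} \left(F{\left(-3,-4 \right)} + A{\left(2 \right)}\right) = - 6 \left(7 - 2\right) = \left(-6\right) 5 = -30$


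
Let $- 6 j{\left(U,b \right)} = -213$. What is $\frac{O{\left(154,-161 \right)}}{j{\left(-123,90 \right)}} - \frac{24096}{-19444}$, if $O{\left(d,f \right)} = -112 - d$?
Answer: $- \frac{2158348}{345131} \approx -6.2537$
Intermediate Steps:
$j{\left(U,b \right)} = \frac{71}{2}$ ($j{\left(U,b \right)} = \left(- \frac{1}{6}\right) \left(-213\right) = \frac{71}{2}$)
$\frac{O{\left(154,-161 \right)}}{j{\left(-123,90 \right)}} - \frac{24096}{-19444} = \frac{-112 - 154}{\frac{71}{2}} - \frac{24096}{-19444} = \left(-112 - 154\right) \frac{2}{71} - - \frac{6024}{4861} = \left(-266\right) \frac{2}{71} + \frac{6024}{4861} = - \frac{532}{71} + \frac{6024}{4861} = - \frac{2158348}{345131}$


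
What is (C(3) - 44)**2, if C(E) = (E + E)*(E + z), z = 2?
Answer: 196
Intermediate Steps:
C(E) = 2*E*(2 + E) (C(E) = (E + E)*(E + 2) = (2*E)*(2 + E) = 2*E*(2 + E))
(C(3) - 44)**2 = (2*3*(2 + 3) - 44)**2 = (2*3*5 - 44)**2 = (30 - 44)**2 = (-14)**2 = 196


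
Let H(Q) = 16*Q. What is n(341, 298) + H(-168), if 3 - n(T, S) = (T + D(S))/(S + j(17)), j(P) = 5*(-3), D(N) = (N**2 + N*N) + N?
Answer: -938102/283 ≈ -3314.8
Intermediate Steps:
D(N) = N + 2*N**2 (D(N) = (N**2 + N**2) + N = 2*N**2 + N = N + 2*N**2)
j(P) = -15
n(T, S) = 3 - (T + S*(1 + 2*S))/(-15 + S) (n(T, S) = 3 - (T + S*(1 + 2*S))/(S - 15) = 3 - (T + S*(1 + 2*S))/(-15 + S))
n(341, 298) + H(-168) = (-45 - 1*341 - 2*298**2 + 2*298)/(-15 + 298) + 16*(-168) = (-45 - 341 - 2*88804 + 596)/283 - 2688 = (-45 - 341 - 177608 + 596)/283 - 2688 = (1/283)*(-177398) - 2688 = -177398/283 - 2688 = -938102/283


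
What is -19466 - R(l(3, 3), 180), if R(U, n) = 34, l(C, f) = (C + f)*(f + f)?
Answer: -19500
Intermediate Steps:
l(C, f) = 2*f*(C + f) (l(C, f) = (C + f)*(2*f) = 2*f*(C + f))
-19466 - R(l(3, 3), 180) = -19466 - 1*34 = -19466 - 34 = -19500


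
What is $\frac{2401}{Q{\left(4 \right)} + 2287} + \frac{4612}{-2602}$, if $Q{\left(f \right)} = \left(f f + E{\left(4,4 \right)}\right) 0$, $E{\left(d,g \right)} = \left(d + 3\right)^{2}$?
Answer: $- \frac{2150121}{2975387} \approx -0.72264$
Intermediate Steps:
$E{\left(d,g \right)} = \left(3 + d\right)^{2}$
$Q{\left(f \right)} = 0$ ($Q{\left(f \right)} = \left(f f + \left(3 + 4\right)^{2}\right) 0 = \left(f^{2} + 7^{2}\right) 0 = \left(f^{2} + 49\right) 0 = \left(49 + f^{2}\right) 0 = 0$)
$\frac{2401}{Q{\left(4 \right)} + 2287} + \frac{4612}{-2602} = \frac{2401}{0 + 2287} + \frac{4612}{-2602} = \frac{2401}{2287} + 4612 \left(- \frac{1}{2602}\right) = 2401 \cdot \frac{1}{2287} - \frac{2306}{1301} = \frac{2401}{2287} - \frac{2306}{1301} = - \frac{2150121}{2975387}$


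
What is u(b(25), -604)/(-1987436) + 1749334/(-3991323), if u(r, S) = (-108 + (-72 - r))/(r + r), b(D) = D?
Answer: -34766730031997/79324990178280 ≈ -0.43828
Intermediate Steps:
u(r, S) = (-180 - r)/(2*r) (u(r, S) = (-180 - r)/((2*r)) = (-180 - r)*(1/(2*r)) = (-180 - r)/(2*r))
u(b(25), -604)/(-1987436) + 1749334/(-3991323) = ((½)*(-180 - 1*25)/25)/(-1987436) + 1749334/(-3991323) = ((½)*(1/25)*(-180 - 25))*(-1/1987436) + 1749334*(-1/3991323) = ((½)*(1/25)*(-205))*(-1/1987436) - 1749334/3991323 = -41/10*(-1/1987436) - 1749334/3991323 = 41/19874360 - 1749334/3991323 = -34766730031997/79324990178280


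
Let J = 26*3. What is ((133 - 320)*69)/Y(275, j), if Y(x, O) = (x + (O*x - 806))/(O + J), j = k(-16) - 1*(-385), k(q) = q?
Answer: -640849/11216 ≈ -57.137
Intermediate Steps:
J = 78
j = 369 (j = -16 - 1*(-385) = -16 + 385 = 369)
Y(x, O) = (-806 + x + O*x)/(78 + O) (Y(x, O) = (x + (O*x - 806))/(O + 78) = (x + (-806 + O*x))/(78 + O) = (-806 + x + O*x)/(78 + O))
((133 - 320)*69)/Y(275, j) = ((133 - 320)*69)/(((-806 + 275 + 369*275)/(78 + 369))) = (-187*69)/(((-806 + 275 + 101475)/447)) = -12903/((1/447)*100944) = -12903/33648/149 = -12903*149/33648 = -640849/11216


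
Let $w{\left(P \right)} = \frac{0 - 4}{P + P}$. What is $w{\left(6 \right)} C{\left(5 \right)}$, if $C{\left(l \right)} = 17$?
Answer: $- \frac{17}{3} \approx -5.6667$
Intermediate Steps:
$w{\left(P \right)} = - \frac{2}{P}$ ($w{\left(P \right)} = - \frac{4}{2 P} = - 4 \frac{1}{2 P} = - \frac{2}{P}$)
$w{\left(6 \right)} C{\left(5 \right)} = - \frac{2}{6} \cdot 17 = \left(-2\right) \frac{1}{6} \cdot 17 = \left(- \frac{1}{3}\right) 17 = - \frac{17}{3}$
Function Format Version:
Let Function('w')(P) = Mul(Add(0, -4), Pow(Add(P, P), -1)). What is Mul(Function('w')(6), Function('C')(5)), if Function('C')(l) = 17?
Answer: Rational(-17, 3) ≈ -5.6667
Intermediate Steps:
Function('w')(P) = Mul(-2, Pow(P, -1)) (Function('w')(P) = Mul(-4, Pow(Mul(2, P), -1)) = Mul(-4, Mul(Rational(1, 2), Pow(P, -1))) = Mul(-2, Pow(P, -1)))
Mul(Function('w')(6), Function('C')(5)) = Mul(Mul(-2, Pow(6, -1)), 17) = Mul(Mul(-2, Rational(1, 6)), 17) = Mul(Rational(-1, 3), 17) = Rational(-17, 3)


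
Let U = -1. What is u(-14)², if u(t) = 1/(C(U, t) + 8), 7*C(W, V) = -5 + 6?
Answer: 49/3249 ≈ 0.015082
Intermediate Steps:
C(W, V) = ⅐ (C(W, V) = (-5 + 6)/7 = (⅐)*1 = ⅐)
u(t) = 7/57 (u(t) = 1/(⅐ + 8) = 1/(57/7) = 7/57)
u(-14)² = (7/57)² = 49/3249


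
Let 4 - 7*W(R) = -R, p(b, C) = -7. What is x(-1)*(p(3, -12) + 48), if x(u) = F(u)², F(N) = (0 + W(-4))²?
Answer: 0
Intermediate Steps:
W(R) = 4/7 + R/7 (W(R) = 4/7 - (-1)*R/7 = 4/7 + R/7)
F(N) = 0 (F(N) = (0 + (4/7 + (⅐)*(-4)))² = (0 + (4/7 - 4/7))² = (0 + 0)² = 0² = 0)
x(u) = 0 (x(u) = 0² = 0)
x(-1)*(p(3, -12) + 48) = 0*(-7 + 48) = 0*41 = 0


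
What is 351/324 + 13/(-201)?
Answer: 273/268 ≈ 1.0187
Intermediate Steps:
351/324 + 13/(-201) = 351*(1/324) + 13*(-1/201) = 13/12 - 13/201 = 273/268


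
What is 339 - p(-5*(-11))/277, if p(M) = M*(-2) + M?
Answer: 93958/277 ≈ 339.20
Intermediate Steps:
p(M) = -M (p(M) = -2*M + M = -M)
339 - p(-5*(-11))/277 = 339 - (-(-5)*(-11))/277 = 339 - (-1*55)/277 = 339 - (-55)/277 = 339 - 1*(-55/277) = 339 + 55/277 = 93958/277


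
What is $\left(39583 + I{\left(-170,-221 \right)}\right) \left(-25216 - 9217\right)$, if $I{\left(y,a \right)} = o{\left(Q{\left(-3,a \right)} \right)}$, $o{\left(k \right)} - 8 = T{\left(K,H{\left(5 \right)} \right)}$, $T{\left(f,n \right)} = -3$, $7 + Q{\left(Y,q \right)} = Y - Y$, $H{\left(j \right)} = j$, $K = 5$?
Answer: $-1363133604$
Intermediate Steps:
$Q{\left(Y,q \right)} = -7$ ($Q{\left(Y,q \right)} = -7 + \left(Y - Y\right) = -7 + 0 = -7$)
$o{\left(k \right)} = 5$ ($o{\left(k \right)} = 8 - 3 = 5$)
$I{\left(y,a \right)} = 5$
$\left(39583 + I{\left(-170,-221 \right)}\right) \left(-25216 - 9217\right) = \left(39583 + 5\right) \left(-25216 - 9217\right) = 39588 \left(-34433\right) = -1363133604$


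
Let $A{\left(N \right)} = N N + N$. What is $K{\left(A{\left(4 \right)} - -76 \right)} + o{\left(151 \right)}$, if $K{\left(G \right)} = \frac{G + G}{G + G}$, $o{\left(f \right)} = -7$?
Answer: $-6$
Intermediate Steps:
$A{\left(N \right)} = N + N^{2}$ ($A{\left(N \right)} = N^{2} + N = N + N^{2}$)
$K{\left(G \right)} = 1$ ($K{\left(G \right)} = \frac{2 G}{2 G} = 2 G \frac{1}{2 G} = 1$)
$K{\left(A{\left(4 \right)} - -76 \right)} + o{\left(151 \right)} = 1 - 7 = -6$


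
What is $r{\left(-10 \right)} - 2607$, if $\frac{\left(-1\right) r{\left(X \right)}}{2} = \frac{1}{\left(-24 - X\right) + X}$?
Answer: $- \frac{31283}{12} \approx -2606.9$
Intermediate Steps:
$r{\left(X \right)} = \frac{1}{12}$ ($r{\left(X \right)} = - \frac{2}{\left(-24 - X\right) + X} = - \frac{2}{-24} = \left(-2\right) \left(- \frac{1}{24}\right) = \frac{1}{12}$)
$r{\left(-10 \right)} - 2607 = \frac{1}{12} - 2607 = - \frac{31283}{12}$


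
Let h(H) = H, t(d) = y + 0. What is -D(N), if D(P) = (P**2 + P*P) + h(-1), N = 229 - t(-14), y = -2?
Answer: -106721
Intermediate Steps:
t(d) = -2 (t(d) = -2 + 0 = -2)
N = 231 (N = 229 - 1*(-2) = 229 + 2 = 231)
D(P) = -1 + 2*P**2 (D(P) = (P**2 + P*P) - 1 = (P**2 + P**2) - 1 = 2*P**2 - 1 = -1 + 2*P**2)
-D(N) = -(-1 + 2*231**2) = -(-1 + 2*53361) = -(-1 + 106722) = -1*106721 = -106721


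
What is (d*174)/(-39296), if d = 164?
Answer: -3567/4912 ≈ -0.72618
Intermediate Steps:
(d*174)/(-39296) = (164*174)/(-39296) = 28536*(-1/39296) = -3567/4912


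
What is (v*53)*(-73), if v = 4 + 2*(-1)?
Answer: -7738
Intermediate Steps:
v = 2 (v = 4 - 2 = 2)
(v*53)*(-73) = (2*53)*(-73) = 106*(-73) = -7738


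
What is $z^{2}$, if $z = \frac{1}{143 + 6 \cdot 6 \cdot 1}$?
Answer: $\frac{1}{32041} \approx 3.121 \cdot 10^{-5}$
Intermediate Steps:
$z = \frac{1}{179}$ ($z = \frac{1}{143 + 36 \cdot 1} = \frac{1}{143 + 36} = \frac{1}{179} \approx 0.0055866$)
$z^{2} = \left(\frac{1}{179}\right)^{2} = \frac{1}{32041}$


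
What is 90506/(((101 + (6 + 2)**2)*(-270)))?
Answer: -45253/22275 ≈ -2.0316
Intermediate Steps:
90506/(((101 + (6 + 2)**2)*(-270))) = 90506/(((101 + 8**2)*(-270))) = 90506/(((101 + 64)*(-270))) = 90506/((165*(-270))) = 90506/(-44550) = 90506*(-1/44550) = -45253/22275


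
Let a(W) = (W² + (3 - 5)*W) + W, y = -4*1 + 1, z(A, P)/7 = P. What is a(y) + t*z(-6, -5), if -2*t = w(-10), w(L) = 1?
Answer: 59/2 ≈ 29.500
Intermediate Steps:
z(A, P) = 7*P
t = -½ (t = -½*1 = -½ ≈ -0.50000)
y = -3 (y = -4 + 1 = -3)
a(W) = W² - W (a(W) = (W² - 2*W) + W = W² - W)
a(y) + t*z(-6, -5) = -3*(-1 - 3) - 7*(-5)/2 = -3*(-4) - ½*(-35) = 12 + 35/2 = 59/2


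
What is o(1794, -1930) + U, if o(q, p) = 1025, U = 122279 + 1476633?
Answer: 1599937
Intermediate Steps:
U = 1598912
o(1794, -1930) + U = 1025 + 1598912 = 1599937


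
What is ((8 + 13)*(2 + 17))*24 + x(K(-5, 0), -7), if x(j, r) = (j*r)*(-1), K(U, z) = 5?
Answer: 9611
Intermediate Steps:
x(j, r) = -j*r
((8 + 13)*(2 + 17))*24 + x(K(-5, 0), -7) = ((8 + 13)*(2 + 17))*24 - 1*5*(-7) = (21*19)*24 + 35 = 399*24 + 35 = 9576 + 35 = 9611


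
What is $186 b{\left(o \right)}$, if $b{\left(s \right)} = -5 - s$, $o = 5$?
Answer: $-1860$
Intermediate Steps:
$186 b{\left(o \right)} = 186 \left(-5 - 5\right) = 186 \left(-10\right) = -1860$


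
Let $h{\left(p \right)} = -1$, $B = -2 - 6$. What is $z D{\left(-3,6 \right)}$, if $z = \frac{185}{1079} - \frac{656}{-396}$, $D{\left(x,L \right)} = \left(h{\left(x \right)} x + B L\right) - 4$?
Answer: $- \frac{9568279}{106821} \approx -89.573$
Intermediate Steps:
$B = -8$ ($B = -2 - 6 = -8$)
$D{\left(x,L \right)} = -4 - x - 8 L$ ($D{\left(x,L \right)} = \left(- x - 8 L\right) - 4 = -4 - x - 8 L$)
$z = \frac{195271}{106821}$ ($z = 185 \cdot \frac{1}{1079} - - \frac{164}{99} = \frac{185}{1079} + \frac{164}{99} = \frac{195271}{106821} \approx 1.828$)
$z D{\left(-3,6 \right)} = \frac{195271 \left(-4 - -3 - 48\right)}{106821} = \frac{195271 \left(-4 + 3 - 48\right)}{106821} = \frac{195271}{106821} \left(-49\right) = - \frac{9568279}{106821}$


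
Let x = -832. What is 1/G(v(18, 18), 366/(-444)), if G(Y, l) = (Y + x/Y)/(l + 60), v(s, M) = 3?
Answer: -13137/60902 ≈ -0.21571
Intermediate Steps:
G(Y, l) = (Y - 832/Y)/(60 + l) (G(Y, l) = (Y - 832/Y)/(l + 60) = (Y - 832/Y)/(60 + l))
1/G(v(18, 18), 366/(-444)) = 1/((-832 + 3²)/(3*(60 + 366/(-444)))) = 1/((-832 + 9)/(3*(60 + 366*(-1/444)))) = 1/((⅓)*(-823)/(60 - 61/74)) = 1/((⅓)*(-823)/(4379/74)) = 1/((⅓)*(74/4379)*(-823)) = 1/(-60902/13137) = -13137/60902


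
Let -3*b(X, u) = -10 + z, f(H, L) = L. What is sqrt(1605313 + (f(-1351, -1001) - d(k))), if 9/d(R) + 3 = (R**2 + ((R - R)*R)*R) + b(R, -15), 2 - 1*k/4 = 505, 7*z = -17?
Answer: sqrt(35784467748239057774)/4722836 ≈ 1266.6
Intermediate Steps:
z = -17/7 (z = (1/7)*(-17) = -17/7 ≈ -2.4286)
k = -2012 (k = 8 - 4*505 = 8 - 2020 = -2012)
b(X, u) = 29/7 (b(X, u) = -(-10 - 17/7)/3 = -1/3*(-87/7) = 29/7)
d(R) = 9/(8/7 + R**2) (d(R) = 9/(-3 + ((R**2 + ((R - R)*R)*R) + 29/7)) = 9/(-3 + ((R**2 + (0*R)*R) + 29/7)) = 9/(-3 + ((R**2 + 0*R) + 29/7)) = 9/(-3 + ((R**2 + 0) + 29/7)) = 9/(-3 + (R**2 + 29/7)) = 9/(-3 + (29/7 + R**2)) = 9/(8/7 + R**2))
sqrt(1605313 + (f(-1351, -1001) - d(k))) = sqrt(1605313 + (-1001 - 63/(8 + 7*(-2012)**2))) = sqrt(1605313 + (-1001 - 63/(8 + 7*4048144))) = sqrt(1605313 + (-1001 - 63/(8 + 28337008))) = sqrt(1605313 + (-1001 - 63/28337016)) = sqrt(1605313 + (-1001 - 1*21/9445672)) = sqrt(1605313 + (-1001 - 21/9445672)) = sqrt(1605313 - 9455117693/9445672) = sqrt(15153804937643/9445672) = sqrt(35784467748239057774)/4722836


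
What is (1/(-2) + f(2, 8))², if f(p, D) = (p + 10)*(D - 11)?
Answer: 5329/4 ≈ 1332.3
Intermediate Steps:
f(p, D) = (-11 + D)*(10 + p) (f(p, D) = (10 + p)*(-11 + D) = (-11 + D)*(10 + p))
(1/(-2) + f(2, 8))² = (1/(-2) + (-110 - 11*2 + 10*8 + 8*2))² = (-½ + (-110 - 22 + 80 + 16))² = (-½ - 36)² = (-73/2)² = 5329/4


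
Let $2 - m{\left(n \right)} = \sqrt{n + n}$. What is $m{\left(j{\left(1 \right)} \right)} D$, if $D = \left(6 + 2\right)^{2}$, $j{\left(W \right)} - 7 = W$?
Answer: $-128$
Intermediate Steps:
$j{\left(W \right)} = 7 + W$
$m{\left(n \right)} = 2 - \sqrt{2} \sqrt{n}$ ($m{\left(n \right)} = 2 - \sqrt{n + n} = 2 - \sqrt{2 n} = 2 - \sqrt{2} \sqrt{n}$)
$D = 64$ ($D = 8^{2} = 64$)
$m{\left(j{\left(1 \right)} \right)} D = \left(2 - \sqrt{2} \sqrt{7 + 1}\right) 64 = \left(2 - \sqrt{2} \sqrt{8}\right) 64 = \left(2 - \sqrt{2} \cdot 2 \sqrt{2}\right) 64 = \left(2 - 4\right) 64 = \left(-2\right) 64 = -128$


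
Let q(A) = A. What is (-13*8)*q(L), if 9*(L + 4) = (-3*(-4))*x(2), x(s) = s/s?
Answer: 832/3 ≈ 277.33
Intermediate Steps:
x(s) = 1
L = -8/3 (L = -4 + (-3*(-4)*1)/9 = -4 + (12*1)/9 = -4 + (1/9)*12 = -4 + 4/3 = -8/3 ≈ -2.6667)
(-13*8)*q(L) = -13*8*(-8/3) = -104*(-8/3) = 832/3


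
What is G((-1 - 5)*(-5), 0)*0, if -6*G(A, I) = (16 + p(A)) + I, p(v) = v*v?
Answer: 0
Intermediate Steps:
p(v) = v²
G(A, I) = -8/3 - I/6 - A²/6 (G(A, I) = -((16 + A²) + I)/6 = -(16 + I + A²)/6 = -8/3 - I/6 - A²/6)
G((-1 - 5)*(-5), 0)*0 = (-8/3 - ⅙*0 - 25*(-1 - 5)²/6)*0 = (-8/3 + 0 - (-6*(-5))²/6)*0 = (-8/3 + 0 - ⅙*30²)*0 = (-8/3 + 0 - ⅙*900)*0 = (-8/3 + 0 - 150)*0 = -458/3*0 = 0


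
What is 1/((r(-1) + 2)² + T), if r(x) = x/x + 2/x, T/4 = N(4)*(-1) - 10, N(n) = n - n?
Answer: -1/39 ≈ -0.025641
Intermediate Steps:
N(n) = 0
T = -40 (T = 4*(0*(-1) - 10) = 4*(0 - 10) = 4*(-10) = -40)
r(x) = 1 + 2/x
1/((r(-1) + 2)² + T) = 1/(((2 - 1)/(-1) + 2)² - 40) = 1/((-1*1 + 2)² - 40) = 1/((-1 + 2)² - 40) = 1/(1² - 40) = 1/(1 - 40) = 1/(-39) = -1/39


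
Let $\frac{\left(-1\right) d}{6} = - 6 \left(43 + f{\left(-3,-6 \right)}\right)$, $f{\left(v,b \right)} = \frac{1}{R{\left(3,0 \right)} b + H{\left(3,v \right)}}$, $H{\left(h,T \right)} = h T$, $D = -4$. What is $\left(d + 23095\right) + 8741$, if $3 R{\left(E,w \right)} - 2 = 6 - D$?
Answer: $\frac{367212}{11} \approx 33383.0$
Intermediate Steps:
$R{\left(E,w \right)} = 4$ ($R{\left(E,w \right)} = \frac{2}{3} + \frac{6 - -4}{3} = \frac{2}{3} + \frac{6 + 4}{3} = \frac{2}{3} + \frac{1}{3} \cdot 10 = \frac{2}{3} + \frac{10}{3} = 4$)
$H{\left(h,T \right)} = T h$
$f{\left(v,b \right)} = \frac{1}{3 v + 4 b}$ ($f{\left(v,b \right)} = \frac{1}{4 b + v 3} = \frac{1}{4 b + 3 v} = \frac{1}{3 v + 4 b}$)
$d = \frac{17016}{11}$ ($d = - 6 \left(- 6 \left(43 + \frac{1}{3 \left(-3\right) + 4 \left(-6\right)}\right)\right) = - 6 \left(- 6 \left(43 + \frac{1}{-9 - 24}\right)\right) = - 6 \left(- 6 \left(43 + \frac{1}{-33}\right)\right) = - 6 \left(- 6 \left(43 - \frac{1}{33}\right)\right) = - 6 \left(\left(-6\right) \frac{1418}{33}\right) = \left(-6\right) \left(- \frac{2836}{11}\right) = \frac{17016}{11} \approx 1546.9$)
$\left(d + 23095\right) + 8741 = \left(\frac{17016}{11} + 23095\right) + 8741 = \frac{271061}{11} + 8741 = \frac{367212}{11}$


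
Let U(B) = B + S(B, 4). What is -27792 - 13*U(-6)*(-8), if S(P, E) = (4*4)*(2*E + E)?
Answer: -8448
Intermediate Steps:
S(P, E) = 48*E (S(P, E) = 16*(3*E) = 48*E)
U(B) = 192 + B (U(B) = B + 48*4 = B + 192 = 192 + B)
-27792 - 13*U(-6)*(-8) = -27792 - 13*(192 - 6)*(-8) = -27792 - 13*186*(-8) = -27792 - 2418*(-8) = -27792 - 1*(-19344) = -27792 + 19344 = -8448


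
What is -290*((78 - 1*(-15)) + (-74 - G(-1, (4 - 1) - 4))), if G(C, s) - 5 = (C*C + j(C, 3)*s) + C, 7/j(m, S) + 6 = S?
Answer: -10150/3 ≈ -3383.3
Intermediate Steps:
j(m, S) = 7/(-6 + S)
G(C, s) = 5 + C + C² - 7*s/3 (G(C, s) = 5 + ((C*C + (7/(-6 + 3))*s) + C) = 5 + ((C² + (7/(-3))*s) + C) = 5 + ((C² + (7*(-⅓))*s) + C) = 5 + ((C² - 7*s/3) + C) = 5 + (C + C² - 7*s/3) = 5 + C + C² - 7*s/3)
-290*((78 - 1*(-15)) + (-74 - G(-1, (4 - 1) - 4))) = -290*((78 - 1*(-15)) + (-74 - (5 - 1 + (-1)² - 7*((4 - 1) - 4)/3))) = -290*((78 + 15) + (-74 - (5 - 1 + 1 - 7*(3 - 4)/3))) = -290*(93 + (-74 - (5 - 1 + 1 - 7/3*(-1)))) = -290*(93 + (-74 - (5 - 1 + 1 + 7/3))) = -290*(93 + (-74 - 1*22/3)) = -290*(93 + (-74 - 22/3)) = -290*(93 - 244/3) = -290*35/3 = -10150/3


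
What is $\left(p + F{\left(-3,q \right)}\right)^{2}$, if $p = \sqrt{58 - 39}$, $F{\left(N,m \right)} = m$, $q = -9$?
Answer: $\left(9 - \sqrt{19}\right)^{2} \approx 21.54$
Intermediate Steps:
$p = \sqrt{19} \approx 4.3589$
$\left(p + F{\left(-3,q \right)}\right)^{2} = \left(\sqrt{19} - 9\right)^{2} = \left(-9 + \sqrt{19}\right)^{2}$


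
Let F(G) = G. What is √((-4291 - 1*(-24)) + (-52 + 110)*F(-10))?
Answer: I*√4847 ≈ 69.62*I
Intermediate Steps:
√((-4291 - 1*(-24)) + (-52 + 110)*F(-10)) = √((-4291 - 1*(-24)) + (-52 + 110)*(-10)) = √((-4291 + 24) + 58*(-10)) = √(-4267 - 580) = √(-4847) = I*√4847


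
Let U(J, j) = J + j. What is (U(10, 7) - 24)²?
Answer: 49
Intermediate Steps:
(U(10, 7) - 24)² = ((10 + 7) - 24)² = (17 - 24)² = (-7)² = 49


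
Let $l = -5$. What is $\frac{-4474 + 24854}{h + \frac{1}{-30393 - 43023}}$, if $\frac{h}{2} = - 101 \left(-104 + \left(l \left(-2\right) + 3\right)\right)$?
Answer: $\frac{1496218080}{1349532911} \approx 1.1087$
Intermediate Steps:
$h = 18382$ ($h = 2 \left(- 101 \left(-104 + \left(\left(-5\right) \left(-2\right) + 3\right)\right)\right) = 2 \left(- 101 \left(-104 + \left(10 + 3\right)\right)\right) = 2 \left(- 101 \left(-104 + 13\right)\right) = 2 \left(\left(-101\right) \left(-91\right)\right) = 2 \cdot 9191 = 18382$)
$\frac{-4474 + 24854}{h + \frac{1}{-30393 - 43023}} = \frac{-4474 + 24854}{18382 + \frac{1}{-30393 - 43023}} = \frac{20380}{18382 + \frac{1}{-73416}} = \frac{20380}{18382 - \frac{1}{73416}} = \frac{20380}{\frac{1349532911}{73416}} = 20380 \cdot \frac{73416}{1349532911} = \frac{1496218080}{1349532911}$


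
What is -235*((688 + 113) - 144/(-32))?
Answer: -378585/2 ≈ -1.8929e+5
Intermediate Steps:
-235*((688 + 113) - 144/(-32)) = -235*(801 - 144*(-1/32)) = -235*(801 + 9/2) = -235*1611/2 = -378585/2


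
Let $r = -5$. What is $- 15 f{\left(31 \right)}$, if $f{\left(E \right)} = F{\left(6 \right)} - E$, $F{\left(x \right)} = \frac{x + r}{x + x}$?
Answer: $\frac{1855}{4} \approx 463.75$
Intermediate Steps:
$F{\left(x \right)} = \frac{-5 + x}{2 x}$ ($F{\left(x \right)} = \frac{x - 5}{x + x} = \frac{-5 + x}{2 x}$)
$f{\left(E \right)} = \frac{1}{12} - E$ ($f{\left(E \right)} = \frac{-5 + 6}{2 \cdot 6} - E = \frac{1}{2} \cdot \frac{1}{6} \cdot 1 - E = \frac{1}{12} - E$)
$- 15 f{\left(31 \right)} = - 15 \left(\frac{1}{12} - 31\right) = \left(-15\right) \left(- \frac{371}{12}\right) = \frac{1855}{4}$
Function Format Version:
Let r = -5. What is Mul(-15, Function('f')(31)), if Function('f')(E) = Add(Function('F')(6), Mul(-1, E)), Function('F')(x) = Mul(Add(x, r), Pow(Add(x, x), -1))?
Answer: Rational(1855, 4) ≈ 463.75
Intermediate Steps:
Function('F')(x) = Mul(Rational(1, 2), Pow(x, -1), Add(-5, x)) (Function('F')(x) = Mul(Add(x, -5), Pow(Add(x, x), -1)) = Mul(Add(-5, x), Pow(Mul(2, x), -1)) = Mul(Add(-5, x), Mul(Rational(1, 2), Pow(x, -1))) = Mul(Rational(1, 2), Pow(x, -1), Add(-5, x)))
Function('f')(E) = Add(Rational(1, 12), Mul(-1, E)) (Function('f')(E) = Add(Mul(Rational(1, 2), Pow(6, -1), Add(-5, 6)), Mul(-1, E)) = Add(Mul(Rational(1, 2), Rational(1, 6), 1), Mul(-1, E)) = Add(Rational(1, 12), Mul(-1, E)))
Mul(-15, Function('f')(31)) = Mul(-15, Add(Rational(1, 12), Mul(-1, 31))) = Mul(-15, Add(Rational(1, 12), -31)) = Mul(-15, Rational(-371, 12)) = Rational(1855, 4)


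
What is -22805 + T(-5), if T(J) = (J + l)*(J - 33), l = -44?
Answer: -20943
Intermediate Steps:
T(J) = (-44 + J)*(-33 + J) (T(J) = (J - 44)*(J - 33) = (-44 + J)*(-33 + J))
-22805 + T(-5) = -22805 + (1452 + (-5)² - 77*(-5)) = -22805 + (1452 + 25 + 385) = -22805 + 1862 = -20943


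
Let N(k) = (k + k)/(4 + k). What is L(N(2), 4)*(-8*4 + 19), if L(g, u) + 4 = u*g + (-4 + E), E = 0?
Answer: 208/3 ≈ 69.333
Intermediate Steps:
N(k) = 2*k/(4 + k) (N(k) = (2*k)/(4 + k) = 2*k/(4 + k))
L(g, u) = -8 + g*u (L(g, u) = -4 + (u*g + (-4 + 0)) = -4 + (g*u - 4) = -4 + (-4 + g*u) = -8 + g*u)
L(N(2), 4)*(-8*4 + 19) = (-8 + (2*2/(4 + 2))*4)*(-8*4 + 19) = (-8 + (2*2/6)*4)*(-32 + 19) = (-8 + (2*2*(⅙))*4)*(-13) = (-8 + (⅔)*4)*(-13) = (-8 + 8/3)*(-13) = -16/3*(-13) = 208/3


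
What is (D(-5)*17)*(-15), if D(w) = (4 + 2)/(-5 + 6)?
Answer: -1530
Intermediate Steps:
D(w) = 6 (D(w) = 6/1 = 6*1 = 6)
(D(-5)*17)*(-15) = (6*17)*(-15) = 102*(-15) = -1530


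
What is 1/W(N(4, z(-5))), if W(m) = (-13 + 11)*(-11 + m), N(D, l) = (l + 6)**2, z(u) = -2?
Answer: -1/10 ≈ -0.10000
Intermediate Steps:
N(D, l) = (6 + l)**2
W(m) = 22 - 2*m (W(m) = -2*(-11 + m) = 22 - 2*m)
1/W(N(4, z(-5))) = 1/(22 - 2*(6 - 2)**2) = 1/(22 - 2*4**2) = 1/(22 - 2*16) = 1/(22 - 32) = 1/(-10) = -1/10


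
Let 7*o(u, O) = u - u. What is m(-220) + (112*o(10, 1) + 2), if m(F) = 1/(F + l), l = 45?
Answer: 349/175 ≈ 1.9943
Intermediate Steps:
m(F) = 1/(45 + F) (m(F) = 1/(F + 45) = 1/(45 + F))
o(u, O) = 0 (o(u, O) = (u - u)/7 = (⅐)*0 = 0)
m(-220) + (112*o(10, 1) + 2) = 1/(45 - 220) + (112*0 + 2) = 1/(-175) + (0 + 2) = -1/175 + 2 = 349/175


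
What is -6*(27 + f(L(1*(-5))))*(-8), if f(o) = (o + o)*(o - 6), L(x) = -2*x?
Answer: 5136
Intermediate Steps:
f(o) = 2*o*(-6 + o) (f(o) = (2*o)*(-6 + o) = 2*o*(-6 + o))
-6*(27 + f(L(1*(-5))))*(-8) = -6*(27 + 2*(-2*(-5))*(-6 - 2*(-5)))*(-8) = -6*(27 + 2*10*(-6 + 10))*(-8) = -6*(27 + 2*10*4)*(-8) = -6*(27 + 80)*(-8) = -6*107*(-8) = -642*(-8) = 5136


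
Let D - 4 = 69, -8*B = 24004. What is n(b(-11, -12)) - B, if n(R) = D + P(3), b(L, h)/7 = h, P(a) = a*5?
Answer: 6177/2 ≈ 3088.5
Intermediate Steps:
P(a) = 5*a
b(L, h) = 7*h
B = -6001/2 (B = -1/8*24004 = -6001/2 ≈ -3000.5)
D = 73 (D = 4 + 69 = 73)
n(R) = 88 (n(R) = 73 + 5*3 = 73 + 15 = 88)
n(b(-11, -12)) - B = 88 - 1*(-6001/2) = 88 + 6001/2 = 6177/2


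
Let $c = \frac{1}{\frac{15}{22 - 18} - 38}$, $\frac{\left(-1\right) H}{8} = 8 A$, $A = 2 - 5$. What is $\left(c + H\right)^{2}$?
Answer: $\frac{691690000}{18769} \approx 36853.0$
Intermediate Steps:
$A = -3$ ($A = 2 - 5 = -3$)
$H = 192$ ($H = - 8 \cdot 8 \left(-3\right) = \left(-8\right) \left(-24\right) = 192$)
$c = - \frac{4}{137}$ ($c = \frac{1}{\frac{15}{4} - 38} = \frac{1}{- \frac{137}{4}} = - \frac{4}{137} \approx -0.029197$)
$\left(c + H\right)^{2} = \left(- \frac{4}{137} + 192\right)^{2} = \left(\frac{26300}{137}\right)^{2} = \frac{691690000}{18769}$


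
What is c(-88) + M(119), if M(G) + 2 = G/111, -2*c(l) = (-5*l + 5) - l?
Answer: -59369/222 ≈ -267.43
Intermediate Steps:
c(l) = -5/2 + 3*l (c(l) = -((-5*l + 5) - l)/2 = -((5 - 5*l) - l)/2 = -(5 - 6*l)/2 = -5/2 + 3*l)
M(G) = -2 + G/111
c(-88) + M(119) = (-5/2 + 3*(-88)) + (-2 + (1/111)*119) = (-5/2 - 264) + (-2 + 119/111) = -533/2 - 103/111 = -59369/222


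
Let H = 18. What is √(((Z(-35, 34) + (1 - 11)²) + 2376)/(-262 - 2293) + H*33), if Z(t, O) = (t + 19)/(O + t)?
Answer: √79005710/365 ≈ 24.352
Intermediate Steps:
Z(t, O) = (19 + t)/(O + t)
√(((Z(-35, 34) + (1 - 11)²) + 2376)/(-262 - 2293) + H*33) = √((((19 - 35)/(34 - 35) + (1 - 11)²) + 2376)/(-262 - 2293) + 18*33) = √(((-16/(-1) + (-10)²) + 2376)/(-2555) + 594) = √(((-1*(-16) + 100) + 2376)*(-1/2555) + 594) = √(((16 + 100) + 2376)*(-1/2555) + 594) = √((116 + 2376)*(-1/2555) + 594) = √(2492*(-1/2555) + 594) = √(-356/365 + 594) = √(216454/365) = √79005710/365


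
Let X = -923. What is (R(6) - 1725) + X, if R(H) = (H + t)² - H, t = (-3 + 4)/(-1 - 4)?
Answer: -65509/25 ≈ -2620.4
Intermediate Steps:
t = -⅕ (t = 1/(-5) = 1*(-⅕) = -⅕ ≈ -0.20000)
R(H) = (-⅕ + H)² - H (R(H) = (H - ⅕)² - H = (-⅕ + H)² - H)
(R(6) - 1725) + X = ((-1*6 + (-1 + 5*6)²/25) - 1725) - 923 = ((-6 + (-1 + 30)²/25) - 1725) - 923 = ((-6 + (1/25)*29²) - 1725) - 923 = ((-6 + (1/25)*841) - 1725) - 923 = ((-6 + 841/25) - 1725) - 923 = (691/25 - 1725) - 923 = -42434/25 - 923 = -65509/25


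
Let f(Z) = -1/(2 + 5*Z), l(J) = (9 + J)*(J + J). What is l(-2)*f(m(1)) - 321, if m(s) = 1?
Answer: -317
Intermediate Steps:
l(J) = 2*J*(9 + J) (l(J) = (9 + J)*(2*J) = 2*J*(9 + J))
l(-2)*f(m(1)) - 321 = (2*(-2)*(9 - 2))*(-1/(2 + 5*1)) - 321 = (2*(-2)*7)*(-1/(2 + 5)) - 321 = -(-28)/7 - 321 = -28*(-⅐) - 321 = 4 - 321 = -317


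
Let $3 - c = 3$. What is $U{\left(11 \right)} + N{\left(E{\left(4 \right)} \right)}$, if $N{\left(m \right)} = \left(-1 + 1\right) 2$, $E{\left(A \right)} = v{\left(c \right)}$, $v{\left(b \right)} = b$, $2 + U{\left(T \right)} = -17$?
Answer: $-19$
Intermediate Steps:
$c = 0$ ($c = 3 - 3 = 0$)
$U{\left(T \right)} = -19$ ($U{\left(T \right)} = -2 - 17 = -19$)
$E{\left(A \right)} = 0$
$N{\left(m \right)} = 0$ ($N{\left(m \right)} = 0 \cdot 2 = 0$)
$U{\left(11 \right)} + N{\left(E{\left(4 \right)} \right)} = -19 + 0 = -19$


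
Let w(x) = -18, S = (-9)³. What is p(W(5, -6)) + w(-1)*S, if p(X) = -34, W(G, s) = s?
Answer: 13088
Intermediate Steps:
S = -729
p(W(5, -6)) + w(-1)*S = -34 - 18*(-729) = -34 + 13122 = 13088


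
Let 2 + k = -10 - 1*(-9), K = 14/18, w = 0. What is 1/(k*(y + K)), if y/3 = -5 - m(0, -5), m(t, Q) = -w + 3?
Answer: 3/209 ≈ 0.014354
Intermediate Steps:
m(t, Q) = 3 (m(t, Q) = -1*0 + 3 = 0 + 3 = 3)
K = 7/9 (K = 14*(1/18) = 7/9 ≈ 0.77778)
y = -24 (y = 3*(-5 - 1*3) = 3*(-5 - 3) = 3*(-8) = -24)
k = -3 (k = -2 + (-10 - 1*(-9)) = -2 + (-10 + 9) = -2 - 1 = -3)
1/(k*(y + K)) = 1/(-3*(-24 + 7/9)) = 1/(-3*(-209/9)) = 1/(209/3) = 3/209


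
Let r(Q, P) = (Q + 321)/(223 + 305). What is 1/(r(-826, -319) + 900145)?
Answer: 528/475276055 ≈ 1.1109e-6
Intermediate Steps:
r(Q, P) = 107/176 + Q/528 (r(Q, P) = (321 + Q)/528 = (321 + Q)*(1/528) = 107/176 + Q/528)
1/(r(-826, -319) + 900145) = 1/((107/176 + (1/528)*(-826)) + 900145) = 1/((107/176 - 413/264) + 900145) = 1/(-505/528 + 900145) = 1/(475276055/528) = 528/475276055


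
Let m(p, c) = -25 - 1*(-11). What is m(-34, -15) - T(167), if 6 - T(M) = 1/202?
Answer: -4039/202 ≈ -19.995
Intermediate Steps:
m(p, c) = -14 (m(p, c) = -25 + 11 = -14)
T(M) = 1211/202 (T(M) = 6 - 1/202 = 1211/202)
m(-34, -15) - T(167) = -14 - 1*1211/202 = -14 - 1211/202 = -4039/202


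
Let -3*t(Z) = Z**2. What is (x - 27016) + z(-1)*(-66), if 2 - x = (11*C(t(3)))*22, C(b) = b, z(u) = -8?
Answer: -25760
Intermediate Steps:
t(Z) = -Z**2/3
x = 728 (x = 2 - 11*(-1/3*3**2)*22 = 2 - 11*(-1/3*9)*22 = 2 - 11*(-3)*22 = 2 - (-33)*22 = 2 - 1*(-726) = 2 + 726 = 728)
(x - 27016) + z(-1)*(-66) = (728 - 27016) - 8*(-66) = -26288 + 528 = -25760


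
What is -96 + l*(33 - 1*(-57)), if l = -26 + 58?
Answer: 2784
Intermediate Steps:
l = 32
-96 + l*(33 - 1*(-57)) = -96 + 32*(33 - 1*(-57)) = -96 + 32*(33 + 57) = -96 + 32*90 = -96 + 2880 = 2784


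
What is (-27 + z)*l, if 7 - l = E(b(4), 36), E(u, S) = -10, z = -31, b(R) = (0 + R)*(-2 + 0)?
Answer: -986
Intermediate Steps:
b(R) = -2*R (b(R) = R*(-2) = -2*R)
l = 17 (l = 7 - 1*(-10) = 7 + 10 = 17)
(-27 + z)*l = (-27 - 31)*17 = -58*17 = -986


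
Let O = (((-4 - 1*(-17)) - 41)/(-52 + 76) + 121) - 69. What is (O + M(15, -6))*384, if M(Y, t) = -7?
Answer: 16832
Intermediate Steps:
O = 305/6 (O = (((-4 + 17) - 41)/24 + 121) - 69 = ((13 - 41)*(1/24) + 121) - 69 = (-28*1/24 + 121) - 69 = (-7/6 + 121) - 69 = 719/6 - 69 = 305/6 ≈ 50.833)
(O + M(15, -6))*384 = (305/6 - 7)*384 = (263/6)*384 = 16832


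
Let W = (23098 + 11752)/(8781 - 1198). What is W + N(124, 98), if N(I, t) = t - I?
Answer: -162308/7583 ≈ -21.404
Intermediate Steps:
W = 34850/7583 ≈ 4.5958
W + N(124, 98) = 34850/7583 + (98 - 1*124) = 34850/7583 + (98 - 124) = 34850/7583 - 26 = -162308/7583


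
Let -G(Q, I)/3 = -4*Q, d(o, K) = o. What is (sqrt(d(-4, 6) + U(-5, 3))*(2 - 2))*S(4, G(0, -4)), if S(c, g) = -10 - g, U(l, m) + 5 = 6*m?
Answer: 0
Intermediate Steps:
G(Q, I) = 12*Q (G(Q, I) = -(-12)*Q = 12*Q)
U(l, m) = -5 + 6*m
(sqrt(d(-4, 6) + U(-5, 3))*(2 - 2))*S(4, G(0, -4)) = (sqrt(-4 + (-5 + 6*3))*(2 - 2))*(-10 - 12*0) = (sqrt(-4 + (-5 + 18))*0)*(-10 - 1*0) = (sqrt(-4 + 13)*0)*(-10 + 0) = (sqrt(9)*0)*(-10) = (3*0)*(-10) = 0*(-10) = 0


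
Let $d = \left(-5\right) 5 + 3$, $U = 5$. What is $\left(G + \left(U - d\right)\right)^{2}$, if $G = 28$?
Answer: $3025$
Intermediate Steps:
$d = -22$ ($d = -25 + 3 = -22$)
$\left(G + \left(U - d\right)\right)^{2} = \left(28 + \left(5 - -22\right)\right)^{2} = \left(28 + \left(5 + 22\right)\right)^{2} = \left(28 + 27\right)^{2} = 55^{2} = 3025$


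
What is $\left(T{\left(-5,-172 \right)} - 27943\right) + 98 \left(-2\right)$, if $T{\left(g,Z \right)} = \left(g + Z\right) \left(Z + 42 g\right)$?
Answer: $39475$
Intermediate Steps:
$T{\left(g,Z \right)} = \left(Z + g\right) \left(Z + 42 g\right)$
$\left(T{\left(-5,-172 \right)} - 27943\right) + 98 \left(-2\right) = \left(\left(\left(-172\right)^{2} + 42 \left(-5\right)^{2} + 43 \left(-172\right) \left(-5\right)\right) - 27943\right) + 98 \left(-2\right) = \left(\left(29584 + 42 \cdot 25 + 36980\right) - 27943\right) - 196 = \left(\left(29584 + 1050 + 36980\right) - 27943\right) - 196 = \left(67614 - 27943\right) - 196 = 39671 - 196 = 39475$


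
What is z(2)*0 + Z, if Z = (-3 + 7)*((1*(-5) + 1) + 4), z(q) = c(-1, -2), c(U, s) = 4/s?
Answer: 0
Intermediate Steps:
z(q) = -2 (z(q) = 4/(-2) = 4*(-1/2) = -2)
Z = 0 (Z = 4*((-5 + 1) + 4) = 4*(-4 + 4) = 4*0 = 0)
z(2)*0 + Z = -2*0 + 0 = 0 + 0 = 0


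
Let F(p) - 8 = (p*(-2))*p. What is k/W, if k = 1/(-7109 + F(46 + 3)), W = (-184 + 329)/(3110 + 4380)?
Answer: -1498/345187 ≈ -0.0043397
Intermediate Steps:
W = 29/1498 (W = 145/7490 = 145*(1/7490) = 29/1498 ≈ 0.019359)
F(p) = 8 - 2*p² (F(p) = 8 + (p*(-2))*p = 8 + (-2*p)*p = 8 - 2*p²)
k = -1/11903 (k = 1/(-7109 + (8 - 2*(46 + 3)²)) = 1/(-7109 + (8 - 2*49²)) = 1/(-7109 + (8 - 2*2401)) = 1/(-7109 + (8 - 4802)) = 1/(-7109 - 4794) = 1/(-11903) = -1/11903 ≈ -8.4012e-5)
k/W = -1/(11903*29/1498) = -1/11903*1498/29 = -1498/345187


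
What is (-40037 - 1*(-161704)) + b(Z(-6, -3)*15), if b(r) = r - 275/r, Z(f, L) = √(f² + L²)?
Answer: 121667 + 394*√5/9 ≈ 1.2176e+5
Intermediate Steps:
Z(f, L) = √(L² + f²)
(-40037 - 1*(-161704)) + b(Z(-6, -3)*15) = (-40037 - 1*(-161704)) + (√((-3)² + (-6)²)*15 - 275*1/(15*√((-3)² + (-6)²))) = (-40037 + 161704) + (√(9 + 36)*15 - 275*1/(15*√(9 + 36))) = 121667 + (√45*15 - 275*√5/225) = 121667 + ((3*√5)*15 - 275*√5/225) = 121667 + (45*√5 - 275*√5/225) = 121667 + (45*√5 - 11*√5/9) = 121667 + 394*√5/9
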